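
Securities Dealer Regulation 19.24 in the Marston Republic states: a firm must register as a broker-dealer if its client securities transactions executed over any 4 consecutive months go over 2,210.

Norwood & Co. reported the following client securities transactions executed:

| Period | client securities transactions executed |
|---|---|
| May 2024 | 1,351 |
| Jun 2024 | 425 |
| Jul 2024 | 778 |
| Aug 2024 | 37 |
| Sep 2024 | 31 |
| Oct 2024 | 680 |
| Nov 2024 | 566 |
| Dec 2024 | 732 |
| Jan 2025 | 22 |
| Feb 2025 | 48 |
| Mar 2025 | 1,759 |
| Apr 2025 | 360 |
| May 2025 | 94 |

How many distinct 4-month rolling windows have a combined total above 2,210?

May 2024–Aug 2024: 1,351 + 425 + 778 + 37 = 2,591 (over)
Jun 2024–Sep 2024: 425 + 778 + 37 + 31 = 1,271 (under)
Jul 2024–Oct 2024: 778 + 37 + 31 + 680 = 1,526 (under)
Aug 2024–Nov 2024: 37 + 31 + 680 + 566 = 1,314 (under)
Sep 2024–Dec 2024: 31 + 680 + 566 + 732 = 2,009 (under)
Oct 2024–Jan 2025: 680 + 566 + 732 + 22 = 2,000 (under)
Nov 2024–Feb 2025: 566 + 732 + 22 + 48 = 1,368 (under)
Dec 2024–Mar 2025: 732 + 22 + 48 + 1,759 = 2,561 (over)
Jan 2025–Apr 2025: 22 + 48 + 1,759 + 360 = 2,189 (under)
Feb 2025–May 2025: 48 + 1,759 + 360 + 94 = 2,261 (over)
3 windows exceed the threshold.

3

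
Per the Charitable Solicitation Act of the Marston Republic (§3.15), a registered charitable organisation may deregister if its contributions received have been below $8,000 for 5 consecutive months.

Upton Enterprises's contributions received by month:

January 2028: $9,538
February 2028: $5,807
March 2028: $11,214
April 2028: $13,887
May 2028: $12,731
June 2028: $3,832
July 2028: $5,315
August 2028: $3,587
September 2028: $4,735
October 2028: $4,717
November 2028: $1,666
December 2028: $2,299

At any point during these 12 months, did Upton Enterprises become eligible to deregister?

Months below $8,000: February 2028, June 2028, July 2028, August 2028, September 2028, October 2028, November 2028, December 2028.
Longest run of consecutive months below the threshold: 7.
7 ≥ 5, so Upton Enterprises became eligible.

Yes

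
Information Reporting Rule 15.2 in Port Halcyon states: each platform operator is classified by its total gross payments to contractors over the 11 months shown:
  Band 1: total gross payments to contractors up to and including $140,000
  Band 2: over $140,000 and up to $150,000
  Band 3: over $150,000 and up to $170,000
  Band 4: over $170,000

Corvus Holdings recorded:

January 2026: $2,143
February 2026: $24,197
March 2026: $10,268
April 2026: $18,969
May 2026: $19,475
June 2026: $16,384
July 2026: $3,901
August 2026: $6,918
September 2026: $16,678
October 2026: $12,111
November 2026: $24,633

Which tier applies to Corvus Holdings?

Band 3

Total gross payments to contractors: $2,143 + $24,197 + $10,268 + $18,969 + $19,475 + $16,384 + $3,901 + $6,918 + $16,678 + $12,111 + $24,633 = $155,677.
$150,000 < $155,677 ≤ $170,000, so Band 3 applies.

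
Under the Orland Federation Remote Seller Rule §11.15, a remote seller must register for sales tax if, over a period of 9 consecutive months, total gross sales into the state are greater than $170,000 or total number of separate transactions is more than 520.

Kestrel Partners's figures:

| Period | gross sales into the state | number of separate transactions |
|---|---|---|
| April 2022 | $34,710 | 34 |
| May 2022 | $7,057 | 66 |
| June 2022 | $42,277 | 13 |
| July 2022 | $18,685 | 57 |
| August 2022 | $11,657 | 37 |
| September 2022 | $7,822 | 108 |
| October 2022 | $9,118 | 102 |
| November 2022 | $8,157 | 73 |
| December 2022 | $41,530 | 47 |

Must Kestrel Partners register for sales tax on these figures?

Total gross sales into the state: $34,710 + $7,057 + $42,277 + $18,685 + $11,657 + $7,822 + $9,118 + $8,157 + $41,530 = $181,013 (> $170,000).
Total number of separate transactions: 34 + 66 + 13 + 57 + 37 + 108 + 102 + 73 + 47 = 537 (> 520).
The test is 'or': at least one threshold is exceeded.

Yes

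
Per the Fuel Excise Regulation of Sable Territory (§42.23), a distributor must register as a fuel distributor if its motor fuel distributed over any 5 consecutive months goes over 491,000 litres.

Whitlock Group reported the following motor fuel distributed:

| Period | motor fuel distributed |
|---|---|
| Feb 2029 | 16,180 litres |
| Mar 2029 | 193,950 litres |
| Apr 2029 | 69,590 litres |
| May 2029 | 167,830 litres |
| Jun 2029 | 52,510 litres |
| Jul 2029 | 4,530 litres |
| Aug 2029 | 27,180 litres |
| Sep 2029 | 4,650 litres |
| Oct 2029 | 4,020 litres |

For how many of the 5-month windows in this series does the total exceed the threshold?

1

Feb 2029–Jun 2029: 16,180 litres + 193,950 litres + 69,590 litres + 167,830 litres + 52,510 litres = 500,060 litres (over)
Mar 2029–Jul 2029: 193,950 litres + 69,590 litres + 167,830 litres + 52,510 litres + 4,530 litres = 488,410 litres (under)
Apr 2029–Aug 2029: 69,590 litres + 167,830 litres + 52,510 litres + 4,530 litres + 27,180 litres = 321,640 litres (under)
May 2029–Sep 2029: 167,830 litres + 52,510 litres + 4,530 litres + 27,180 litres + 4,650 litres = 256,700 litres (under)
Jun 2029–Oct 2029: 52,510 litres + 4,530 litres + 27,180 litres + 4,650 litres + 4,020 litres = 92,890 litres (under)
1 window exceeds the threshold.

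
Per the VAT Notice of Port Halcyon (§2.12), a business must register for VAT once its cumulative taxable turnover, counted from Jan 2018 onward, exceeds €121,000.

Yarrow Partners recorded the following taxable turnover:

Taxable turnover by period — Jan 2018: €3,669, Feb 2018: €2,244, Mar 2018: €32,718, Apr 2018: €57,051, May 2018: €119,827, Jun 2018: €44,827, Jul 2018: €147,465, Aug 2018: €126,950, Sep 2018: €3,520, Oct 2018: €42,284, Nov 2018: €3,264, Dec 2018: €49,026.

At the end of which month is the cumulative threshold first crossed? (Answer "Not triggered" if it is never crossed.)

Through Jan 2018: €3,669
Through Feb 2018: €5,913
Through Mar 2018: €38,631
Through Apr 2018: €95,682
Through May 2018: €215,509 ← exceeds threshold

May 2018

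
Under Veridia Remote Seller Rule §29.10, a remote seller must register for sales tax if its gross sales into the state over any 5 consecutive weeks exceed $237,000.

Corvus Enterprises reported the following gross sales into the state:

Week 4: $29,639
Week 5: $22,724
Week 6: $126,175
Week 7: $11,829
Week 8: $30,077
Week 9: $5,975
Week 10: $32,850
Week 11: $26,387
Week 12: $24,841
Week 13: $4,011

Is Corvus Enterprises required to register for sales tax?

Week 4–Week 8: $29,639 + $22,724 + $126,175 + $11,829 + $30,077 = $220,444 (under)
Week 5–Week 9: $22,724 + $126,175 + $11,829 + $30,077 + $5,975 = $196,780 (under)
Week 6–Week 10: $126,175 + $11,829 + $30,077 + $5,975 + $32,850 = $206,906 (under)
Week 7–Week 11: $11,829 + $30,077 + $5,975 + $32,850 + $26,387 = $107,118 (under)
Week 8–Week 12: $30,077 + $5,975 + $32,850 + $26,387 + $24,841 = $120,130 (under)
Week 9–Week 13: $5,975 + $32,850 + $26,387 + $24,841 + $4,011 = $94,064 (under)
No window exceeds $237,000.

No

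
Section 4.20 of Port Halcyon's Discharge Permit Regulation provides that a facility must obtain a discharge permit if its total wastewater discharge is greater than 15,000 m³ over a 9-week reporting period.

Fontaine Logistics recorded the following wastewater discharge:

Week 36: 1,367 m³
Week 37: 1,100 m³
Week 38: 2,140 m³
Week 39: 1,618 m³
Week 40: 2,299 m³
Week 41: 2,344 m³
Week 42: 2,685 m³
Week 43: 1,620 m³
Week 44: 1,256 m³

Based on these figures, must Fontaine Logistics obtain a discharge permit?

Yes

Total wastewater discharge: 1,367 m³ + 1,100 m³ + 2,140 m³ + 1,618 m³ + 2,299 m³ + 2,344 m³ + 2,685 m³ + 1,620 m³ + 1,256 m³ = 16,429 m³.
16,429 m³ > 15,000 m³, so the threshold is exceeded.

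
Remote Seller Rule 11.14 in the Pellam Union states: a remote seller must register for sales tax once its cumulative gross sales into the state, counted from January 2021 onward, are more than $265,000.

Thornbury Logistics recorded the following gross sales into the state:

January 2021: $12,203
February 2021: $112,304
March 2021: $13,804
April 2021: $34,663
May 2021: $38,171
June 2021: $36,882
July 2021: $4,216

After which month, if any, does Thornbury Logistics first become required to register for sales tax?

Through January 2021: $12,203
Through February 2021: $124,507
Through March 2021: $138,311
Through April 2021: $172,974
Through May 2021: $211,145
Through June 2021: $248,027
Through July 2021: $252,243
Final cumulative total $252,243 ≤ $265,000; the threshold is never exceeded.

Not triggered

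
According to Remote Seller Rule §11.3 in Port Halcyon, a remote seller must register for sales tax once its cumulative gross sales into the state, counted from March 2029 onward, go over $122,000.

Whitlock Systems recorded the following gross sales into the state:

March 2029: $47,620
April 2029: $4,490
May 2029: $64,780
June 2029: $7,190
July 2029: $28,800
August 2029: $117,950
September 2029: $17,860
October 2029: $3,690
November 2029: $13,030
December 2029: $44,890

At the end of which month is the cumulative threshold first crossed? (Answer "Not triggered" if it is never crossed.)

Through March 2029: $47,620
Through April 2029: $52,110
Through May 2029: $116,890
Through June 2029: $124,080 ← exceeds threshold

June 2029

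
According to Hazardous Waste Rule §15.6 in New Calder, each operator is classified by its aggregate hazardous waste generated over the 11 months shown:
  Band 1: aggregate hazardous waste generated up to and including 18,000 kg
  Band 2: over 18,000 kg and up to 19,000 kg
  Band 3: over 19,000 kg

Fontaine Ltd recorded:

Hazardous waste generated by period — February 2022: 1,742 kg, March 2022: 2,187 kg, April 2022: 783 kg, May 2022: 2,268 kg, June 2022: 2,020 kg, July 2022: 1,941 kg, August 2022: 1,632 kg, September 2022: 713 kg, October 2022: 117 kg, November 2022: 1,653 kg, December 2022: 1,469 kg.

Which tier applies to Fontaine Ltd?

Aggregate hazardous waste generated: 1,742 kg + 2,187 kg + 783 kg + 2,268 kg + 2,020 kg + 1,941 kg + 1,632 kg + 713 kg + 117 kg + 1,653 kg + 1,469 kg = 16,525 kg.
16,525 kg ≤ 18,000 kg, so Band 1 applies.

Band 1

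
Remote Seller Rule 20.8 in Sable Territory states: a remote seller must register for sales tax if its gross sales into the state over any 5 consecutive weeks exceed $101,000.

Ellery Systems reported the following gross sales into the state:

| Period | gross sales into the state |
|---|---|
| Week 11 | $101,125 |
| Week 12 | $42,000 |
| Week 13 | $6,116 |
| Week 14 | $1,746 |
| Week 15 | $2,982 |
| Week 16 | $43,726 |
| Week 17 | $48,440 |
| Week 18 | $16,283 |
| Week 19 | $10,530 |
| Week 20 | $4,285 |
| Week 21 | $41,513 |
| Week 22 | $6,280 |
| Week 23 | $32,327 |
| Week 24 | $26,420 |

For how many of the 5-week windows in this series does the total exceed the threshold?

7

Week 11–Week 15: $101,125 + $42,000 + $6,116 + $1,746 + $2,982 = $153,969 (over)
Week 12–Week 16: $42,000 + $6,116 + $1,746 + $2,982 + $43,726 = $96,570 (under)
Week 13–Week 17: $6,116 + $1,746 + $2,982 + $43,726 + $48,440 = $103,010 (over)
Week 14–Week 18: $1,746 + $2,982 + $43,726 + $48,440 + $16,283 = $113,177 (over)
Week 15–Week 19: $2,982 + $43,726 + $48,440 + $16,283 + $10,530 = $121,961 (over)
Week 16–Week 20: $43,726 + $48,440 + $16,283 + $10,530 + $4,285 = $123,264 (over)
Week 17–Week 21: $48,440 + $16,283 + $10,530 + $4,285 + $41,513 = $121,051 (over)
Week 18–Week 22: $16,283 + $10,530 + $4,285 + $41,513 + $6,280 = $78,891 (under)
Week 19–Week 23: $10,530 + $4,285 + $41,513 + $6,280 + $32,327 = $94,935 (under)
Week 20–Week 24: $4,285 + $41,513 + $6,280 + $32,327 + $26,420 = $110,825 (over)
7 windows exceed the threshold.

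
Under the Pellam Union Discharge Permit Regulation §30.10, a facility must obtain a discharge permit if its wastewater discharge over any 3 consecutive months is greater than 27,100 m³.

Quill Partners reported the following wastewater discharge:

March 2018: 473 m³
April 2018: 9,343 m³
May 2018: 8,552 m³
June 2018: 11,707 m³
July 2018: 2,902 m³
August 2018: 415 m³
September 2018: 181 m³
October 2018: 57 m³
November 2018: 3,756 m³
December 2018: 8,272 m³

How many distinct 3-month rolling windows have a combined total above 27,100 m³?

1

March 2018–May 2018: 473 m³ + 9,343 m³ + 8,552 m³ = 18,368 m³ (under)
April 2018–June 2018: 9,343 m³ + 8,552 m³ + 11,707 m³ = 29,602 m³ (over)
May 2018–July 2018: 8,552 m³ + 11,707 m³ + 2,902 m³ = 23,161 m³ (under)
June 2018–August 2018: 11,707 m³ + 2,902 m³ + 415 m³ = 15,024 m³ (under)
July 2018–September 2018: 2,902 m³ + 415 m³ + 181 m³ = 3,498 m³ (under)
August 2018–October 2018: 415 m³ + 181 m³ + 57 m³ = 653 m³ (under)
September 2018–November 2018: 181 m³ + 57 m³ + 3,756 m³ = 3,994 m³ (under)
October 2018–December 2018: 57 m³ + 3,756 m³ + 8,272 m³ = 12,085 m³ (under)
1 window exceeds the threshold.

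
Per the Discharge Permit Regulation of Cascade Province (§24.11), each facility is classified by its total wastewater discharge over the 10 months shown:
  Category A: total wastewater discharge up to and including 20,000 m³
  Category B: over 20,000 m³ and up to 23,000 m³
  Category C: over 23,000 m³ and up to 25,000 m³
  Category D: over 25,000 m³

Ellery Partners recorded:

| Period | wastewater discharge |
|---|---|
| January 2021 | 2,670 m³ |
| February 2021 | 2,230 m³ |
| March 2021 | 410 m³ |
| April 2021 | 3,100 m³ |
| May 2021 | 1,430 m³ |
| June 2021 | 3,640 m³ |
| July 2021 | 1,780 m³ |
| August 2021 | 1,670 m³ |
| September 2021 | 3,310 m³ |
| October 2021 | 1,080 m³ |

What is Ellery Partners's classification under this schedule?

Category B

Total wastewater discharge: 2,670 m³ + 2,230 m³ + 410 m³ + 3,100 m³ + 1,430 m³ + 3,640 m³ + 1,780 m³ + 1,670 m³ + 3,310 m³ + 1,080 m³ = 21,320 m³.
20,000 m³ < 21,320 m³ ≤ 23,000 m³, so Category B applies.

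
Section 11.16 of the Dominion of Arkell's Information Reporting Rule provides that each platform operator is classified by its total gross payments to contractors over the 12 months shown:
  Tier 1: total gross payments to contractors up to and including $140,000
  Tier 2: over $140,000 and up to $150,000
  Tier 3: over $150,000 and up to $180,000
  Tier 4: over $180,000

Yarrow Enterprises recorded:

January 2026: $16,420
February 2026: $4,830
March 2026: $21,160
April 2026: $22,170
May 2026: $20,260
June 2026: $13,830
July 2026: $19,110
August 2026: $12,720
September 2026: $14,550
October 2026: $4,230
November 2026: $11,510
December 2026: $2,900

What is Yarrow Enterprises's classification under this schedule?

Total gross payments to contractors: $16,420 + $4,830 + $21,160 + $22,170 + $20,260 + $13,830 + $19,110 + $12,720 + $14,550 + $4,230 + $11,510 + $2,900 = $163,690.
$150,000 < $163,690 ≤ $180,000, so Tier 3 applies.

Tier 3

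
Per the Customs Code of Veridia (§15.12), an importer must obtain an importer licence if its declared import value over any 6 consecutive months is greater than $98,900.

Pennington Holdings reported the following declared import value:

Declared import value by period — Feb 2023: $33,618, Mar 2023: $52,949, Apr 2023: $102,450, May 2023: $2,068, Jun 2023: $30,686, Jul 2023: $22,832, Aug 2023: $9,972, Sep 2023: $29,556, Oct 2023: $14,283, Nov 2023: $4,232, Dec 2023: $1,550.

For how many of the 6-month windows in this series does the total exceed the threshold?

5

Feb 2023–Jul 2023: $33,618 + $52,949 + $102,450 + $2,068 + $30,686 + $22,832 = $244,603 (over)
Mar 2023–Aug 2023: $52,949 + $102,450 + $2,068 + $30,686 + $22,832 + $9,972 = $220,957 (over)
Apr 2023–Sep 2023: $102,450 + $2,068 + $30,686 + $22,832 + $9,972 + $29,556 = $197,564 (over)
May 2023–Oct 2023: $2,068 + $30,686 + $22,832 + $9,972 + $29,556 + $14,283 = $109,397 (over)
Jun 2023–Nov 2023: $30,686 + $22,832 + $9,972 + $29,556 + $14,283 + $4,232 = $111,561 (over)
Jul 2023–Dec 2023: $22,832 + $9,972 + $29,556 + $14,283 + $4,232 + $1,550 = $82,425 (under)
5 windows exceed the threshold.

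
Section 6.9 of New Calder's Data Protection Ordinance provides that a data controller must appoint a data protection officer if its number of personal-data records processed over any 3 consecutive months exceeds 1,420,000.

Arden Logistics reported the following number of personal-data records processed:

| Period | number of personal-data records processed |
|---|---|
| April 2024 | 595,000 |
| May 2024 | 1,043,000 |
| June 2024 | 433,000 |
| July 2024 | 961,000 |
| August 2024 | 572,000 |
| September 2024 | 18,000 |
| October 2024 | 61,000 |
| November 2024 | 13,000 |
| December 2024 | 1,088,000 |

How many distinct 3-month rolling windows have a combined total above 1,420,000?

4

April 2024–June 2024: 595,000 + 1,043,000 + 433,000 = 2,071,000 (over)
May 2024–July 2024: 1,043,000 + 433,000 + 961,000 = 2,437,000 (over)
June 2024–August 2024: 433,000 + 961,000 + 572,000 = 1,966,000 (over)
July 2024–September 2024: 961,000 + 572,000 + 18,000 = 1,551,000 (over)
August 2024–October 2024: 572,000 + 18,000 + 61,000 = 651,000 (under)
September 2024–November 2024: 18,000 + 61,000 + 13,000 = 92,000 (under)
October 2024–December 2024: 61,000 + 13,000 + 1,088,000 = 1,162,000 (under)
4 windows exceed the threshold.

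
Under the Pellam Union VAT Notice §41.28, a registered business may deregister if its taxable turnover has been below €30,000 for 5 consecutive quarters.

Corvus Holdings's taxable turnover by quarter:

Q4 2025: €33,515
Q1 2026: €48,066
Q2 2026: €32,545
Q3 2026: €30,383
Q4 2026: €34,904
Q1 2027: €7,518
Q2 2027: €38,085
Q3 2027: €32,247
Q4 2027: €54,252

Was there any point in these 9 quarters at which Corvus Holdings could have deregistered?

No

Quarters below €30,000: Q1 2027.
Longest run of consecutive quarters below the threshold: 1.
1 < 5, so Corvus Holdings never became eligible.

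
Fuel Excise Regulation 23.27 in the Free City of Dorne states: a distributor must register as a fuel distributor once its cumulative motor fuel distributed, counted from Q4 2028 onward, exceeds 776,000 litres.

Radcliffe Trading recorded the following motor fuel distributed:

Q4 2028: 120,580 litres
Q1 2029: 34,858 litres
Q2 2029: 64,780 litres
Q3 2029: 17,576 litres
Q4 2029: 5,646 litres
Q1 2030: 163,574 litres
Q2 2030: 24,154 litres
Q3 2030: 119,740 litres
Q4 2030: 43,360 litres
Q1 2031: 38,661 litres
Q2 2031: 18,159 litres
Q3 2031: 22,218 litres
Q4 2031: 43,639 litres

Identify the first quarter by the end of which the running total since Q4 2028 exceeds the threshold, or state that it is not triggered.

Not triggered

Through Q4 2028: 120,580 litres
Through Q1 2029: 155,438 litres
Through Q2 2029: 220,218 litres
Through Q3 2029: 237,794 litres
Through Q4 2029: 243,440 litres
Through Q1 2030: 407,014 litres
Through Q2 2030: 431,168 litres
Through Q3 2030: 550,908 litres
Through Q4 2030: 594,268 litres
Through Q1 2031: 632,929 litres
Through Q2 2031: 651,088 litres
Through Q3 2031: 673,306 litres
Through Q4 2031: 716,945 litres
Final cumulative total 716,945 litres ≤ 776,000 litres; the threshold is never exceeded.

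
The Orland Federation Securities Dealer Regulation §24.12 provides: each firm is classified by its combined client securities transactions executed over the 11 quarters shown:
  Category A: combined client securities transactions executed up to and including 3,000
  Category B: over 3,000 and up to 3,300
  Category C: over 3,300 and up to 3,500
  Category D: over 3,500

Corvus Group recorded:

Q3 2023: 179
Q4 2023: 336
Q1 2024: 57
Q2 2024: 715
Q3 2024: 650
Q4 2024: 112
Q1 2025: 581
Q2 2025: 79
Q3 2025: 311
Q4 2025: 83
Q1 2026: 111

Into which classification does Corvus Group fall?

Category B

Combined client securities transactions executed: 179 + 336 + 57 + 715 + 650 + 112 + 581 + 79 + 311 + 83 + 111 = 3,214.
3,000 < 3,214 ≤ 3,300, so Category B applies.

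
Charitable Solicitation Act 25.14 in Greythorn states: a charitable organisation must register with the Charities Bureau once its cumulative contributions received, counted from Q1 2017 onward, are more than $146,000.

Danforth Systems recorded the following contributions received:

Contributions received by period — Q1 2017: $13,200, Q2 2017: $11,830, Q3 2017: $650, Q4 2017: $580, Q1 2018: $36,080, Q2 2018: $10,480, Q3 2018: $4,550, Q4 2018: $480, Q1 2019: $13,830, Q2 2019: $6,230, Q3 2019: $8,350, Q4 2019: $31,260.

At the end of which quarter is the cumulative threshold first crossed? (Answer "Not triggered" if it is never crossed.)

Not triggered

Through Q1 2017: $13,200
Through Q2 2017: $25,030
Through Q3 2017: $25,680
Through Q4 2017: $26,260
Through Q1 2018: $62,340
Through Q2 2018: $72,820
Through Q3 2018: $77,370
Through Q4 2018: $77,850
Through Q1 2019: $91,680
Through Q2 2019: $97,910
Through Q3 2019: $106,260
Through Q4 2019: $137,520
Final cumulative total $137,520 ≤ $146,000; the threshold is never exceeded.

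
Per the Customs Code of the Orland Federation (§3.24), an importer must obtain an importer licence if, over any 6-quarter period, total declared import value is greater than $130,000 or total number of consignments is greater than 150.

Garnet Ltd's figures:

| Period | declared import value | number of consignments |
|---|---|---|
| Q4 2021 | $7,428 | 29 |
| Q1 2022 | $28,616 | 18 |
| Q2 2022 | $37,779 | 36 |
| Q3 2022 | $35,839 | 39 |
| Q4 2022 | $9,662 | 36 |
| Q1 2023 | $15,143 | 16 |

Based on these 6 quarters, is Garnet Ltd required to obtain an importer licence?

Yes

Total declared import value: $7,428 + $28,616 + $37,779 + $35,839 + $9,662 + $15,143 = $134,467 (> $130,000).
Total number of consignments: 29 + 18 + 36 + 39 + 36 + 16 = 174 (> 150).
The test is 'or': at least one threshold is exceeded.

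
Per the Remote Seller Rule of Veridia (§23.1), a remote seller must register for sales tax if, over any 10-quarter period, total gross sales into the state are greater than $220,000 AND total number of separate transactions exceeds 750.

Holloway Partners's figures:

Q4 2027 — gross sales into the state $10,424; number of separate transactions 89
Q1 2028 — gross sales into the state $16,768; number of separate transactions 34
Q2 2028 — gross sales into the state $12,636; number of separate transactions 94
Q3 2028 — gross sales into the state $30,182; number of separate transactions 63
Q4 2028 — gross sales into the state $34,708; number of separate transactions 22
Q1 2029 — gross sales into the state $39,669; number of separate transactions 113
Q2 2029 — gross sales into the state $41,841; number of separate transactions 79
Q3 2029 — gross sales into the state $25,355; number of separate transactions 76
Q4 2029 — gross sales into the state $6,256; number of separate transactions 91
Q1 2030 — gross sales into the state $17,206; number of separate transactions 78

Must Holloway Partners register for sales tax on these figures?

No

Total gross sales into the state: $10,424 + $16,768 + $12,636 + $30,182 + $34,708 + $39,669 + $41,841 + $25,355 + $6,256 + $17,206 = $235,045 (> $220,000).
Total number of separate transactions: 89 + 34 + 94 + 63 + 22 + 113 + 79 + 76 + 91 + 78 = 739 (≤ 750).
The test is 'and': the rule requires both, and at least one is not exceeded.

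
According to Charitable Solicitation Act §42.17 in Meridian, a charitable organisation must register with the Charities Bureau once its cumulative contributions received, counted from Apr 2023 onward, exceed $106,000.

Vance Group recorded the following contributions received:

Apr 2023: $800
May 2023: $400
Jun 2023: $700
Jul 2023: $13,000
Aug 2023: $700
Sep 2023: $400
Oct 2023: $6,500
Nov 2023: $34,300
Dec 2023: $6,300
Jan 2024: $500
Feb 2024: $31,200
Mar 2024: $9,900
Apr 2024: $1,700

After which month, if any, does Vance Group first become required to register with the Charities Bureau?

Through Apr 2023: $800
Through May 2023: $1,200
Through Jun 2023: $1,900
Through Jul 2023: $14,900
Through Aug 2023: $15,600
Through Sep 2023: $16,000
Through Oct 2023: $22,500
Through Nov 2023: $56,800
Through Dec 2023: $63,100
Through Jan 2024: $63,600
Through Feb 2024: $94,800
Through Mar 2024: $104,700
Through Apr 2024: $106,400 ← exceeds threshold

Apr 2024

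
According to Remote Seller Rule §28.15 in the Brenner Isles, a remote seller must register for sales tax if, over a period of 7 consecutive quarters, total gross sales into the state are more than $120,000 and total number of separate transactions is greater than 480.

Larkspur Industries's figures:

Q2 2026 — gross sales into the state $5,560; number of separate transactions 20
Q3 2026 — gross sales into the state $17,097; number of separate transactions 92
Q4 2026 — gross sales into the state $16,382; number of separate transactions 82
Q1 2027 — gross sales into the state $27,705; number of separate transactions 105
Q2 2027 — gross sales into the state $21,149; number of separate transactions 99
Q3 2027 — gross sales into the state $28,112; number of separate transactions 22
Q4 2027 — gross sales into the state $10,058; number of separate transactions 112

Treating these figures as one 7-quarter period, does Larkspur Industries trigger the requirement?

Total gross sales into the state: $5,560 + $17,097 + $16,382 + $27,705 + $21,149 + $28,112 + $10,058 = $126,063 (> $120,000).
Total number of separate transactions: 20 + 92 + 82 + 105 + 99 + 22 + 112 = 532 (> 480).
The test is 'and': both thresholds are exceeded.

Yes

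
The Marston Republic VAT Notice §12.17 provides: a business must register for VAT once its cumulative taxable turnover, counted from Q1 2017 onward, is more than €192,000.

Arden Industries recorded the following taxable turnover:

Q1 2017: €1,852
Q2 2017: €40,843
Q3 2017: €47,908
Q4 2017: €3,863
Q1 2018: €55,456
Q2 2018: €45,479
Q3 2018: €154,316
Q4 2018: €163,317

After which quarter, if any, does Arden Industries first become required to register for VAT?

Through Q1 2017: €1,852
Through Q2 2017: €42,695
Through Q3 2017: €90,603
Through Q4 2017: €94,466
Through Q1 2018: €149,922
Through Q2 2018: €195,401 ← exceeds threshold

Q2 2018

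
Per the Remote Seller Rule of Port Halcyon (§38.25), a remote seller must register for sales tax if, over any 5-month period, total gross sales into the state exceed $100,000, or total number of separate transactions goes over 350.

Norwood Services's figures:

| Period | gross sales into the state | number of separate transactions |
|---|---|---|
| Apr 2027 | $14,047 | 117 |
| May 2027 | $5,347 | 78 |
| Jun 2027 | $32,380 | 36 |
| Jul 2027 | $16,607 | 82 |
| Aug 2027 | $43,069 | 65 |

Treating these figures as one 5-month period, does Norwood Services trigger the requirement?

Total gross sales into the state: $14,047 + $5,347 + $32,380 + $16,607 + $43,069 = $111,450 (> $100,000).
Total number of separate transactions: 117 + 78 + 36 + 82 + 65 = 378 (> 350).
The test is 'or': at least one threshold is exceeded.

Yes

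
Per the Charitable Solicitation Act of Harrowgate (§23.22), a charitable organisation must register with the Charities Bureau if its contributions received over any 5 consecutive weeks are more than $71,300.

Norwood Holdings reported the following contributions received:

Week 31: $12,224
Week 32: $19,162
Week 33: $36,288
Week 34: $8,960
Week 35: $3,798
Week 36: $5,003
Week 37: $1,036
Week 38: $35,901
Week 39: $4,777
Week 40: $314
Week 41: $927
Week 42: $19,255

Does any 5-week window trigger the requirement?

Yes

Week 31–Week 35: $12,224 + $19,162 + $36,288 + $8,960 + $3,798 = $80,432 (over)
Week 32–Week 36: $19,162 + $36,288 + $8,960 + $3,798 + $5,003 = $73,211 (over)
Week 33–Week 37: $36,288 + $8,960 + $3,798 + $5,003 + $1,036 = $55,085 (under)
Week 34–Week 38: $8,960 + $3,798 + $5,003 + $1,036 + $35,901 = $54,698 (under)
Week 35–Week 39: $3,798 + $5,003 + $1,036 + $35,901 + $4,777 = $50,515 (under)
Week 36–Week 40: $5,003 + $1,036 + $35,901 + $4,777 + $314 = $47,031 (under)
Week 37–Week 41: $1,036 + $35,901 + $4,777 + $314 + $927 = $42,955 (under)
Week 38–Week 42: $35,901 + $4,777 + $314 + $927 + $19,255 = $61,174 (under)
At least one window exceeds $71,300.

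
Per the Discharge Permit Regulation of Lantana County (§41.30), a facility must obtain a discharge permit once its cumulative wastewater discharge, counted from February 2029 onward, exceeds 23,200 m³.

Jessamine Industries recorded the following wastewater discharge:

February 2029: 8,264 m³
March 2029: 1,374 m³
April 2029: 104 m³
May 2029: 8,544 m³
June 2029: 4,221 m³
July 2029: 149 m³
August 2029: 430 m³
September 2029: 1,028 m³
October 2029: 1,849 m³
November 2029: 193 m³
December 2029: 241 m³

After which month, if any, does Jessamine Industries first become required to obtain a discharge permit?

September 2029

Through February 2029: 8,264 m³
Through March 2029: 9,638 m³
Through April 2029: 9,742 m³
Through May 2029: 18,286 m³
Through June 2029: 22,507 m³
Through July 2029: 22,656 m³
Through August 2029: 23,086 m³
Through September 2029: 24,114 m³ ← exceeds threshold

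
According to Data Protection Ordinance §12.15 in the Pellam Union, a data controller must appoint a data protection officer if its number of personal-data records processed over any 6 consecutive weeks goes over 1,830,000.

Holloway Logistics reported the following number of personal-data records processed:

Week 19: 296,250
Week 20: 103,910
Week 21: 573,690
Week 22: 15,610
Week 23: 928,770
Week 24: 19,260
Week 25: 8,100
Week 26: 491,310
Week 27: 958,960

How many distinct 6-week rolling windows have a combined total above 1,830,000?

Week 19–Week 24: 296,250 + 103,910 + 573,690 + 15,610 + 928,770 + 19,260 = 1,937,490 (over)
Week 20–Week 25: 103,910 + 573,690 + 15,610 + 928,770 + 19,260 + 8,100 = 1,649,340 (under)
Week 21–Week 26: 573,690 + 15,610 + 928,770 + 19,260 + 8,100 + 491,310 = 2,036,740 (over)
Week 22–Week 27: 15,610 + 928,770 + 19,260 + 8,100 + 491,310 + 958,960 = 2,422,010 (over)
3 windows exceed the threshold.

3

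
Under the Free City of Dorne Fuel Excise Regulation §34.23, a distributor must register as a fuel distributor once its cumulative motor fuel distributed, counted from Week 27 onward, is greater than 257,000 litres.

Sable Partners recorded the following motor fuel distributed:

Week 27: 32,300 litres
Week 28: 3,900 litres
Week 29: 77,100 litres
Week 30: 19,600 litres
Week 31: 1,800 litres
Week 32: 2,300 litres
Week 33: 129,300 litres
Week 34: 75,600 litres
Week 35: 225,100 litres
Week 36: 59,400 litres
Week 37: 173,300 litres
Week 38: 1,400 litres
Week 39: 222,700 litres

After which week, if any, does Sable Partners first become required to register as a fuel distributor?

Through Week 27: 32,300 litres
Through Week 28: 36,200 litres
Through Week 29: 113,300 litres
Through Week 30: 132,900 litres
Through Week 31: 134,700 litres
Through Week 32: 137,000 litres
Through Week 33: 266,300 litres ← exceeds threshold

Week 33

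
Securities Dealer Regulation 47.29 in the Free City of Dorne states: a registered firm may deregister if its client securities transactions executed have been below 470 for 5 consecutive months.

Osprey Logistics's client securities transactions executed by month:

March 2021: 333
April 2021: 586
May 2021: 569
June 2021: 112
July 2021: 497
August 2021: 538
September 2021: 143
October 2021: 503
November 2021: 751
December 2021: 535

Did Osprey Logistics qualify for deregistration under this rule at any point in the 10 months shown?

Months below 470: March 2021, June 2021, September 2021.
Longest run of consecutive months below the threshold: 1.
1 < 5, so Osprey Logistics never became eligible.

No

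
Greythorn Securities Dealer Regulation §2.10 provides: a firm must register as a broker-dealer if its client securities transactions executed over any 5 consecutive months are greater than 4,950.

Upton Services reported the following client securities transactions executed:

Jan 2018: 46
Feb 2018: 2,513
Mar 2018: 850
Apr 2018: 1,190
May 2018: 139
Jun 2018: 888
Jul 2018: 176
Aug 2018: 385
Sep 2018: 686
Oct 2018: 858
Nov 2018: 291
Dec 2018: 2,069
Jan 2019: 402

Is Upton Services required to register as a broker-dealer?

Jan 2018–May 2018: 46 + 2,513 + 850 + 1,190 + 139 = 4,738 (under)
Feb 2018–Jun 2018: 2,513 + 850 + 1,190 + 139 + 888 = 5,580 (over)
Mar 2018–Jul 2018: 850 + 1,190 + 139 + 888 + 176 = 3,243 (under)
Apr 2018–Aug 2018: 1,190 + 139 + 888 + 176 + 385 = 2,778 (under)
May 2018–Sep 2018: 139 + 888 + 176 + 385 + 686 = 2,274 (under)
Jun 2018–Oct 2018: 888 + 176 + 385 + 686 + 858 = 2,993 (under)
Jul 2018–Nov 2018: 176 + 385 + 686 + 858 + 291 = 2,396 (under)
Aug 2018–Dec 2018: 385 + 686 + 858 + 291 + 2,069 = 4,289 (under)
Sep 2018–Jan 2019: 686 + 858 + 291 + 2,069 + 402 = 4,306 (under)
At least one window exceeds 4,950.

Yes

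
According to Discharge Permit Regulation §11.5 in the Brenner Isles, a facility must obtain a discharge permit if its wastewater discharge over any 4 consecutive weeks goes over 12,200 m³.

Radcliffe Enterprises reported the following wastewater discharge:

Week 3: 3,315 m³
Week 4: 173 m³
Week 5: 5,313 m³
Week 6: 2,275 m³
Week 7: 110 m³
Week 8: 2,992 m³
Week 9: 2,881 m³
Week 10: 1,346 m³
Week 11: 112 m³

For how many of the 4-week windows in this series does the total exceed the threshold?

Week 3–Week 6: 3,315 m³ + 173 m³ + 5,313 m³ + 2,275 m³ = 11,076 m³ (under)
Week 4–Week 7: 173 m³ + 5,313 m³ + 2,275 m³ + 110 m³ = 7,871 m³ (under)
Week 5–Week 8: 5,313 m³ + 2,275 m³ + 110 m³ + 2,992 m³ = 10,690 m³ (under)
Week 6–Week 9: 2,275 m³ + 110 m³ + 2,992 m³ + 2,881 m³ = 8,258 m³ (under)
Week 7–Week 10: 110 m³ + 2,992 m³ + 2,881 m³ + 1,346 m³ = 7,329 m³ (under)
Week 8–Week 11: 2,992 m³ + 2,881 m³ + 1,346 m³ + 112 m³ = 7,331 m³ (under)
0 windows exceed the threshold.

0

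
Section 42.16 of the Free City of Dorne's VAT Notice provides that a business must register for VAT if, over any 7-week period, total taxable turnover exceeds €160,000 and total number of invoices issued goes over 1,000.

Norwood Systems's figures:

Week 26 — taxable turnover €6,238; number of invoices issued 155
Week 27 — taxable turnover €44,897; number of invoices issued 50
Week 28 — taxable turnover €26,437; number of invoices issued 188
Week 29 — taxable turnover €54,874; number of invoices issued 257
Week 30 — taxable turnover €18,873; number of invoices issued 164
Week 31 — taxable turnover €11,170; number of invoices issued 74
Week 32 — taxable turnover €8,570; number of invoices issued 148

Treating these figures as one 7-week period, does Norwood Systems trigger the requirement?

Total taxable turnover: €6,238 + €44,897 + €26,437 + €54,874 + €18,873 + €11,170 + €8,570 = €171,059 (> €160,000).
Total number of invoices issued: 155 + 50 + 188 + 257 + 164 + 74 + 148 = 1,036 (> 1,000).
The test is 'and': both thresholds are exceeded.

Yes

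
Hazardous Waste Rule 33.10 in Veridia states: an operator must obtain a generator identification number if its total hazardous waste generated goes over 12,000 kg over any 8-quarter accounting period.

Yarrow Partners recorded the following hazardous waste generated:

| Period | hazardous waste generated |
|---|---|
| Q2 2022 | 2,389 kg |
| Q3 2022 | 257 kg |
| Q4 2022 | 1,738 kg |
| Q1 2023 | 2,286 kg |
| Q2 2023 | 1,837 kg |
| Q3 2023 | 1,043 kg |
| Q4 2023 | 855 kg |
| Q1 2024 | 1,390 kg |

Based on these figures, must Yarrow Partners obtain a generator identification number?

No

Total hazardous waste generated: 2,389 kg + 257 kg + 1,738 kg + 2,286 kg + 1,837 kg + 1,043 kg + 855 kg + 1,390 kg = 11,795 kg.
11,795 kg ≤ 12,000 kg, so the threshold is not exceeded.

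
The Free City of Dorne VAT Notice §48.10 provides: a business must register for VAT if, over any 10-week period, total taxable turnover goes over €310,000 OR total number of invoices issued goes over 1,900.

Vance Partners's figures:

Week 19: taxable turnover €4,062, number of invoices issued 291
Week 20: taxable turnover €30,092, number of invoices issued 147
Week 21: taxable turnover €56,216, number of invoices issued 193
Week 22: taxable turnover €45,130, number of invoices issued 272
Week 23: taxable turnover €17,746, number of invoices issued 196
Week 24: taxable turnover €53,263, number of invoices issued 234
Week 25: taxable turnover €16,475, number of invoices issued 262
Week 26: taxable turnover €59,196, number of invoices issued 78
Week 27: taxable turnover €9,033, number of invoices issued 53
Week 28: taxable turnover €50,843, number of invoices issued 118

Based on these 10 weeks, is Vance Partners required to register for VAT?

Total taxable turnover: €4,062 + €30,092 + €56,216 + €45,130 + €17,746 + €53,263 + €16,475 + €59,196 + €9,033 + €50,843 = €342,056 (> €310,000).
Total number of invoices issued: 291 + 147 + 193 + 272 + 196 + 234 + 262 + 78 + 53 + 118 = 1,844 (≤ 1,900).
The test is 'or': at least one threshold is exceeded.

Yes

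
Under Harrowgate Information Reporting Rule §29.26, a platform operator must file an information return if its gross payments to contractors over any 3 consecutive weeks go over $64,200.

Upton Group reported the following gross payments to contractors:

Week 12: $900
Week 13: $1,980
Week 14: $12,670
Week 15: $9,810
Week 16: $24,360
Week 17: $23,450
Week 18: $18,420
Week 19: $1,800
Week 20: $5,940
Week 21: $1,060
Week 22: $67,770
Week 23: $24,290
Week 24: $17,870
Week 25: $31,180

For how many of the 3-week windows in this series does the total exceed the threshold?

Week 12–Week 14: $900 + $1,980 + $12,670 = $15,550 (under)
Week 13–Week 15: $1,980 + $12,670 + $9,810 = $24,460 (under)
Week 14–Week 16: $12,670 + $9,810 + $24,360 = $46,840 (under)
Week 15–Week 17: $9,810 + $24,360 + $23,450 = $57,620 (under)
Week 16–Week 18: $24,360 + $23,450 + $18,420 = $66,230 (over)
Week 17–Week 19: $23,450 + $18,420 + $1,800 = $43,670 (under)
Week 18–Week 20: $18,420 + $1,800 + $5,940 = $26,160 (under)
Week 19–Week 21: $1,800 + $5,940 + $1,060 = $8,800 (under)
Week 20–Week 22: $5,940 + $1,060 + $67,770 = $74,770 (over)
Week 21–Week 23: $1,060 + $67,770 + $24,290 = $93,120 (over)
Week 22–Week 24: $67,770 + $24,290 + $17,870 = $109,930 (over)
Week 23–Week 25: $24,290 + $17,870 + $31,180 = $73,340 (over)
5 windows exceed the threshold.

5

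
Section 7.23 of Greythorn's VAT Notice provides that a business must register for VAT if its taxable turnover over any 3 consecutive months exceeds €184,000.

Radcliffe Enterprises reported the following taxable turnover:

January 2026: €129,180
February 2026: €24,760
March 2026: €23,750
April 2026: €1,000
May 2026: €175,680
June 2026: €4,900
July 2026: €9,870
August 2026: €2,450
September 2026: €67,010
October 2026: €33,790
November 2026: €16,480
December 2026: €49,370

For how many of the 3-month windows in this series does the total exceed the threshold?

2

January 2026–March 2026: €129,180 + €24,760 + €23,750 = €177,690 (under)
February 2026–April 2026: €24,760 + €23,750 + €1,000 = €49,510 (under)
March 2026–May 2026: €23,750 + €1,000 + €175,680 = €200,430 (over)
April 2026–June 2026: €1,000 + €175,680 + €4,900 = €181,580 (under)
May 2026–July 2026: €175,680 + €4,900 + €9,870 = €190,450 (over)
June 2026–August 2026: €4,900 + €9,870 + €2,450 = €17,220 (under)
July 2026–September 2026: €9,870 + €2,450 + €67,010 = €79,330 (under)
August 2026–October 2026: €2,450 + €67,010 + €33,790 = €103,250 (under)
September 2026–November 2026: €67,010 + €33,790 + €16,480 = €117,280 (under)
October 2026–December 2026: €33,790 + €16,480 + €49,370 = €99,640 (under)
2 windows exceed the threshold.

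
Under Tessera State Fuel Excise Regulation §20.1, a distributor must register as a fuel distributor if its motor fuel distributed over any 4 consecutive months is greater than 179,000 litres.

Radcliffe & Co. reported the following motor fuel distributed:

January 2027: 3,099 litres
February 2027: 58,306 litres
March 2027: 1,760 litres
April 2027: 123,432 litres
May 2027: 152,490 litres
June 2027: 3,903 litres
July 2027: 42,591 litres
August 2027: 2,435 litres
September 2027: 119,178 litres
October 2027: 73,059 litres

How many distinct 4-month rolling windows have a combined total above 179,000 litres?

6

January 2027–April 2027: 3,099 litres + 58,306 litres + 1,760 litres + 123,432 litres = 186,597 litres (over)
February 2027–May 2027: 58,306 litres + 1,760 litres + 123,432 litres + 152,490 litres = 335,988 litres (over)
March 2027–June 2027: 1,760 litres + 123,432 litres + 152,490 litres + 3,903 litres = 281,585 litres (over)
April 2027–July 2027: 123,432 litres + 152,490 litres + 3,903 litres + 42,591 litres = 322,416 litres (over)
May 2027–August 2027: 152,490 litres + 3,903 litres + 42,591 litres + 2,435 litres = 201,419 litres (over)
June 2027–September 2027: 3,903 litres + 42,591 litres + 2,435 litres + 119,178 litres = 168,107 litres (under)
July 2027–October 2027: 42,591 litres + 2,435 litres + 119,178 litres + 73,059 litres = 237,263 litres (over)
6 windows exceed the threshold.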